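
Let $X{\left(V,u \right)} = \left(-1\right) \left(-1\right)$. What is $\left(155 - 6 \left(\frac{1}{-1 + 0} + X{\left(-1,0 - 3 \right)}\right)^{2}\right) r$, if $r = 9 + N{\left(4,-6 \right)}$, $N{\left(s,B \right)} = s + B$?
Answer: $1085$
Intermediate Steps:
$X{\left(V,u \right)} = 1$
$N{\left(s,B \right)} = B + s$
$r = 7$ ($r = 9 + \left(-6 + 4\right) = 9 - 2 = 7$)
$\left(155 - 6 \left(\frac{1}{-1 + 0} + X{\left(-1,0 - 3 \right)}\right)^{2}\right) r = \left(155 - 6 \left(\frac{1}{-1 + 0} + 1\right)^{2}\right) 7 = \left(155 - 6 \left(\frac{1}{-1} + 1\right)^{2}\right) 7 = \left(155 - 6 \left(-1 + 1\right)^{2}\right) 7 = \left(155 - 6 \cdot 0^{2}\right) 7 = \left(155 - 0\right) 7 = \left(155 + 0\right) 7 = 155 \cdot 7 = 1085$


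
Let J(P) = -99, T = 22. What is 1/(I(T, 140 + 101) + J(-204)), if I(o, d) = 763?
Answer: 1/664 ≈ 0.0015060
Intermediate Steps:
1/(I(T, 140 + 101) + J(-204)) = 1/(763 - 99) = 1/664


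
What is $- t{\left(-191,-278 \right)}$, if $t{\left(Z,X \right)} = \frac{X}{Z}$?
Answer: $- \frac{278}{191} \approx -1.4555$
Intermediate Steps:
$- t{\left(-191,-278 \right)} = - \frac{-278}{-191} = - \frac{\left(-278\right) \left(-1\right)}{191} = \left(-1\right) \frac{278}{191} = - \frac{278}{191}$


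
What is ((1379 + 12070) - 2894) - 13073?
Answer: -2518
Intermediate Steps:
((1379 + 12070) - 2894) - 13073 = (13449 - 2894) - 13073 = 10555 - 13073 = -2518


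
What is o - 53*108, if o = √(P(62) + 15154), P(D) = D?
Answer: -5724 + 4*√951 ≈ -5600.6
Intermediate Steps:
o = 4*√951 (o = √(62 + 15154) = √15216 = 4*√951 ≈ 123.35)
o - 53*108 = 4*√951 - 53*108 = 4*√951 - 1*5724 = 4*√951 - 5724 = -5724 + 4*√951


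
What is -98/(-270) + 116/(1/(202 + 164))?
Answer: 5731609/135 ≈ 42456.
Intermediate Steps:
-98/(-270) + 116/(1/(202 + 164)) = -98*(-1/270) + 116/(1/366) = 49/135 + 116/(1/366) = 49/135 + 116*366 = 49/135 + 42456 = 5731609/135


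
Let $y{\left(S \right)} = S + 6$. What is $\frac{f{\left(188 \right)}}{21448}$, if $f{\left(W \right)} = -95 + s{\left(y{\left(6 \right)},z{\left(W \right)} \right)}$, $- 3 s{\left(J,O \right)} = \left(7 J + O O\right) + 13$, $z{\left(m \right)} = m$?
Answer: $- \frac{17863}{32172} \approx -0.55523$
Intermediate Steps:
$y{\left(S \right)} = 6 + S$
$s{\left(J,O \right)} = - \frac{13}{3} - \frac{7 J}{3} - \frac{O^{2}}{3}$ ($s{\left(J,O \right)} = - \frac{\left(7 J + O O\right) + 13}{3} = - \frac{\left(7 J + O^{2}\right) + 13}{3} = - \frac{\left(O^{2} + 7 J\right) + 13}{3} = - \frac{13 + O^{2} + 7 J}{3} = - \frac{13}{3} - \frac{7 J}{3} - \frac{O^{2}}{3}$)
$f{\left(W \right)} = - \frac{382}{3} - \frac{W^{2}}{3}$ ($f{\left(W \right)} = -95 - \left(\frac{13}{3} + \frac{W^{2}}{3} + \frac{7 \left(6 + 6\right)}{3}\right) = -95 - \left(\frac{97}{3} + \frac{W^{2}}{3}\right) = - \frac{382}{3} - \frac{W^{2}}{3}$)
$\frac{f{\left(188 \right)}}{21448} = \frac{- \frac{382}{3} - \frac{188^{2}}{3}}{21448} = \left(- \frac{382}{3} - \frac{35344}{3}\right) \frac{1}{21448} = \left(- \frac{35726}{3}\right) \frac{1}{21448} = - \frac{17863}{32172}$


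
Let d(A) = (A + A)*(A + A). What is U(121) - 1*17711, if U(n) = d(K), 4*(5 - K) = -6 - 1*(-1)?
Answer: -70219/4 ≈ -17555.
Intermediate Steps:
K = 25/4 (K = 5 - (-6 - 1*(-1))/4 = 5 - (-6 + 1)/4 = 5 - 1/4*(-5) = 5 + 5/4 = 25/4 ≈ 6.2500)
d(A) = 4*A**2 (d(A) = (2*A)*(2*A) = 4*A**2)
U(n) = 625/4 (U(n) = 4*(25/4)**2 = 4*(625/16) = 625/4)
U(121) - 1*17711 = 625/4 - 1*17711 = 625/4 - 17711 = -70219/4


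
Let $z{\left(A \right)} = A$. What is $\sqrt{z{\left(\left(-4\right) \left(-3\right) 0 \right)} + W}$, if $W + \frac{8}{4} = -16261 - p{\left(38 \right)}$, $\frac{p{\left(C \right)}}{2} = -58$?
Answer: $i \sqrt{16147} \approx 127.07 i$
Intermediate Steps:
$p{\left(C \right)} = -116$ ($p{\left(C \right)} = 2 \left(-58\right) = -116$)
$W = -16147$ ($W = -2 - 16145 = -16147$)
$\sqrt{z{\left(\left(-4\right) \left(-3\right) 0 \right)} + W} = \sqrt{\left(-4\right) \left(-3\right) 0 - 16147} = \sqrt{12 \cdot 0 - 16147} = \sqrt{0 - 16147} = \sqrt{-16147} = i \sqrt{16147}$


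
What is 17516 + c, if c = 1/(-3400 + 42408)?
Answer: 683264129/39008 ≈ 17516.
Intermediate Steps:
c = 1/39008 ≈ 2.5636e-5
17516 + c = 17516 + 1/39008 = 683264129/39008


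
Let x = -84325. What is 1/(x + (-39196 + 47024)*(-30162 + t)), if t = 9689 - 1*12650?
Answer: -1/259371169 ≈ -3.8555e-9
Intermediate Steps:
t = -2961 (t = 9689 - 12650 = -2961)
1/(x + (-39196 + 47024)*(-30162 + t)) = 1/(-84325 + (-39196 + 47024)*(-30162 - 2961)) = 1/(-84325 + 7828*(-33123)) = 1/(-84325 - 259286844) = 1/(-259371169) = -1/259371169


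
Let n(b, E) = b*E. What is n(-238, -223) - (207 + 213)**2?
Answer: -123326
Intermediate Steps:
n(b, E) = E*b
n(-238, -223) - (207 + 213)**2 = -223*(-238) - (207 + 213)**2 = 53074 - 1*420**2 = 53074 - 1*176400 = 53074 - 176400 = -123326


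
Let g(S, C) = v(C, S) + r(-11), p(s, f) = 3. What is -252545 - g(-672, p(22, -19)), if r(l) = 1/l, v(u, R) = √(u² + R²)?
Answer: -2777994/11 - 3*√50177 ≈ -2.5322e+5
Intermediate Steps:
v(u, R) = √(R² + u²)
g(S, C) = -1/11 + √(C² + S²) (g(S, C) = √(S² + C²) + 1/(-11) = √(C² + S²) - 1/11 = -1/11 + √(C² + S²))
-252545 - g(-672, p(22, -19)) = -252545 - (-1/11 + √(3² + (-672)²)) = -252545 - (-1/11 + √(9 + 451584)) = -252545 - (-1/11 + √451593) = -252545 - (-1/11 + 3*√50177) = -252545 + (1/11 - 3*√50177) = -2777994/11 - 3*√50177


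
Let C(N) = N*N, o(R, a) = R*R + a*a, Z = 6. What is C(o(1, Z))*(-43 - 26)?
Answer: -94461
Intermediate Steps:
o(R, a) = R**2 + a**2
C(N) = N**2
C(o(1, Z))*(-43 - 26) = (1**2 + 6**2)**2*(-43 - 26) = (1 + 36)**2*(-69) = 37**2*(-69) = 1369*(-69) = -94461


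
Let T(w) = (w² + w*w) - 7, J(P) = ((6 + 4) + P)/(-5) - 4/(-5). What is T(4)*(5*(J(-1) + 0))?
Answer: -125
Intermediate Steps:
J(P) = -6/5 - P/5 (J(P) = (10 + P)*(-⅕) - 4*(-⅕) = (-2 - P/5) + ⅘ = -6/5 - P/5)
T(w) = -7 + 2*w² (T(w) = (w² + w²) - 7 = 2*w² - 7 = -7 + 2*w²)
T(4)*(5*(J(-1) + 0)) = (-7 + 2*4²)*(5*((-6/5 - ⅕*(-1)) + 0)) = (-7 + 2*16)*(5*((-6/5 + ⅕) + 0)) = (-7 + 32)*(5*(-1 + 0)) = 25*(5*(-1)) = 25*(-5) = -125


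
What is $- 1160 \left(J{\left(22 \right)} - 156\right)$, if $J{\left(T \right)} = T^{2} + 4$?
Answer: $-385120$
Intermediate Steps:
$J{\left(T \right)} = 4 + T^{2}$
$- 1160 \left(J{\left(22 \right)} - 156\right) = - 1160 \left(\left(4 + 22^{2}\right) - 156\right) = - 1160 \left(\left(4 + 484\right) - 156\right) = - 1160 \left(488 - 156\right) = \left(-1160\right) 332 = -385120$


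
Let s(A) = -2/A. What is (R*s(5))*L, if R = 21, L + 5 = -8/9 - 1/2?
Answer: 161/3 ≈ 53.667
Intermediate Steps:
L = -115/18 (L = -5 + (-8/9 - 1/2) = -5 + (-8*⅑ - 1*½) = -5 + (-8/9 - ½) = -5 - 25/18 = -115/18 ≈ -6.3889)
(R*s(5))*L = (21*(-2/5))*(-115/18) = (21*(-2*⅕))*(-115/18) = (21*(-⅖))*(-115/18) = -42/5*(-115/18) = 161/3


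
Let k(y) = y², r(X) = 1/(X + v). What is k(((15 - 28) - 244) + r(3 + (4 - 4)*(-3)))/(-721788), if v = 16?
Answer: -5958481/65141367 ≈ -0.091470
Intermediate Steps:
r(X) = 1/(16 + X) (r(X) = 1/(X + 16) = 1/(16 + X))
k(((15 - 28) - 244) + r(3 + (4 - 4)*(-3)))/(-721788) = (((15 - 28) - 244) + 1/(16 + (3 + (4 - 4)*(-3))))²/(-721788) = ((-13 - 244) + 1/(16 + (3 + 0*(-3))))²*(-1/721788) = (-257 + 1/(16 + (3 + 0)))²*(-1/721788) = (-257 + 1/(16 + 3))²*(-1/721788) = (-257 + 1/19)²*(-1/721788) = (-4882/19)²*(-1/721788) = (23833924/361)*(-1/721788) = -5958481/65141367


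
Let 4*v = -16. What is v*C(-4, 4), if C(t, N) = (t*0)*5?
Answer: 0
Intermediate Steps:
v = -4 (v = (¼)*(-16) = -4)
C(t, N) = 0 (C(t, N) = 0*5 = 0)
v*C(-4, 4) = -4*0 = 0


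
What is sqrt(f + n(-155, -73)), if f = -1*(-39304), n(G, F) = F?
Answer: 3*sqrt(4359) ≈ 198.07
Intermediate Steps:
f = 39304
sqrt(f + n(-155, -73)) = sqrt(39304 - 73) = sqrt(39231) = 3*sqrt(4359)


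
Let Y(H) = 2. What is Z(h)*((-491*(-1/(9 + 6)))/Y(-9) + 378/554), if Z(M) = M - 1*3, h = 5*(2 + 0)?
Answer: 991739/8310 ≈ 119.34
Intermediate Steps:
h = 10 (h = 5*2 = 10)
Z(M) = -3 + M (Z(M) = M - 3 = -3 + M)
Z(h)*((-491*(-1/(9 + 6)))/Y(-9) + 378/554) = (-3 + 10)*(-491*(-1/(9 + 6))/2 + 378/554) = 7*(-491/((-1*15))*(1/2) + 378*(1/554)) = 7*(-491/(-15)*(1/2) + 189/277) = 7*(-491*(-1/15)*(1/2) + 189/277) = 7*((491/15)*(1/2) + 189/277) = 7*(491/30 + 189/277) = 7*(141677/8310) = 991739/8310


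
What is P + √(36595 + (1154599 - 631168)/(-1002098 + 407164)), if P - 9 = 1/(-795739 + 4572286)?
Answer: 33988924/3776547 + √12952359456209266/594934 ≈ 200.30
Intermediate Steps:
P = 33988924/3776547 (P = 9 + 1/(-795739 + 4572286) = 9 + 1/3776547 = 33988924/3776547 ≈ 9.0000)
P + √(36595 + (1154599 - 631168)/(-1002098 + 407164)) = 33988924/3776547 + √(36595 + (1154599 - 631168)/(-1002098 + 407164)) = 33988924/3776547 + √(36595 + 523431/(-594934)) = 33988924/3776547 + √(36595 + 523431*(-1/594934)) = 33988924/3776547 + √(36595 - 523431/594934) = 33988924/3776547 + √(21771086299/594934) = 33988924/3776547 + √12952359456209266/594934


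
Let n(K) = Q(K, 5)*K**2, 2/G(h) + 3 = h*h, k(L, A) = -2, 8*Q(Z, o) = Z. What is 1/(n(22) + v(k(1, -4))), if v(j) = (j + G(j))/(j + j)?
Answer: 1/1331 ≈ 0.00075131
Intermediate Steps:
Q(Z, o) = Z/8
G(h) = 2/(-3 + h**2) (G(h) = 2/(-3 + h*h) = 2/(-3 + h**2))
n(K) = K**3/8 (n(K) = (K/8)*K**2 = K**3/8)
v(j) = (j + 2/(-3 + j**2))/(2*j) (v(j) = (j + 2/(-3 + j**2))/(j + j) = (j + 2/(-3 + j**2))/((2*j)) = (j + 2/(-3 + j**2))*(1/(2*j)) = (j + 2/(-3 + j**2))/(2*j))
1/(n(22) + v(k(1, -4))) = 1/((1/8)*22**3 + (1/2)*(2 - 2*(-3 + (-2)**2))/(-2*(-3 + (-2)**2))) = 1/((1/8)*10648 + (1/2)*(-1/2)*(2 - 2*(-3 + 4))/(-3 + 4)) = 1/(1331 + (1/2)*(-1/2)*(2 - 2*1)/1) = 1/(1331 + (1/2)*(-1/2)*1*(2 - 2)) = 1/(1331 + (1/2)*(-1/2)*1*0) = 1/(1331 + 0) = 1/1331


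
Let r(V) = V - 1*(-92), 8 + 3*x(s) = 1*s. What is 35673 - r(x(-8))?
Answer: 106759/3 ≈ 35586.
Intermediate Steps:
x(s) = -8/3 + s/3 (x(s) = -8/3 + (1*s)/3 = -8/3 + s/3)
r(V) = 92 + V (r(V) = V + 92 = 92 + V)
35673 - r(x(-8)) = 35673 - (92 + (-8/3 + (1/3)*(-8))) = 35673 - (92 + (-8/3 - 8/3)) = 35673 - (92 - 16/3) = 35673 - 1*260/3 = 35673 - 260/3 = 106759/3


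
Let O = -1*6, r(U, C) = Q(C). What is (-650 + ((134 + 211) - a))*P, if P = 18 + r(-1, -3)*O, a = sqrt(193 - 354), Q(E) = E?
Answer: -10980 - 36*I*sqrt(161) ≈ -10980.0 - 456.79*I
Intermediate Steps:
a = I*sqrt(161) (a = sqrt(-161) = I*sqrt(161) ≈ 12.689*I)
r(U, C) = C
O = -6
P = 36 (P = 18 - 3*(-6) = 18 + 18 = 36)
(-650 + ((134 + 211) - a))*P = (-650 + ((134 + 211) - I*sqrt(161)))*36 = (-650 + (345 - I*sqrt(161)))*36 = (-305 - I*sqrt(161))*36 = -10980 - 36*I*sqrt(161)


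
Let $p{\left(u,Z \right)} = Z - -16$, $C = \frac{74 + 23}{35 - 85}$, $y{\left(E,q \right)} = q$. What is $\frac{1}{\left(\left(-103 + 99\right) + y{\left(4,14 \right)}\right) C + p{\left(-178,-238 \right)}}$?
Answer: $- \frac{5}{1207} \approx -0.0041425$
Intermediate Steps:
$C = - \frac{97}{50}$ ($C = \frac{97}{-50} = 97 \left(- \frac{1}{50}\right) = - \frac{97}{50} \approx -1.94$)
$p{\left(u,Z \right)} = 16 + Z$ ($p{\left(u,Z \right)} = Z + 16 = 16 + Z$)
$\frac{1}{\left(\left(-103 + 99\right) + y{\left(4,14 \right)}\right) C + p{\left(-178,-238 \right)}} = \frac{1}{\left(\left(-103 + 99\right) + 14\right) \left(- \frac{97}{50}\right) + \left(16 - 238\right)} = \frac{1}{\left(-4 + 14\right) \left(- \frac{97}{50}\right) - 222} = \frac{1}{10 \left(- \frac{97}{50}\right) - 222} = \frac{1}{- \frac{97}{5} - 222} = \frac{1}{- \frac{1207}{5}} = - \frac{5}{1207}$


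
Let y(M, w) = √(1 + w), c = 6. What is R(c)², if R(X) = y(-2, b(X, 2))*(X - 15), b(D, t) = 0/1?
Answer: 81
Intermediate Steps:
b(D, t) = 0 (b(D, t) = 0*1 = 0)
R(X) = -15 + X (R(X) = √(1 + 0)*(X - 15) = √1*(-15 + X) = 1*(-15 + X) = -15 + X)
R(c)² = (-15 + 6)² = (-9)² = 81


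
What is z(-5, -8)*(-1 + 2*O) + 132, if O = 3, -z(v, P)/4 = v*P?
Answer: -668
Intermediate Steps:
z(v, P) = -4*P*v (z(v, P) = -4*v*P = -4*P*v)
z(-5, -8)*(-1 + 2*O) + 132 = (-4*(-8)*(-5))*(-1 + 2*3) + 132 = -160*(-1 + 6) + 132 = -160*5 + 132 = -800 + 132 = -668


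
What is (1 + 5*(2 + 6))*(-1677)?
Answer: -68757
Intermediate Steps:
(1 + 5*(2 + 6))*(-1677) = (1 + 5*8)*(-1677) = (1 + 40)*(-1677) = 41*(-1677) = -68757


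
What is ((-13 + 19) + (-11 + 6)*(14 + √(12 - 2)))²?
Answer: 4346 + 640*√10 ≈ 6369.9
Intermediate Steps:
((-13 + 19) + (-11 + 6)*(14 + √(12 - 2)))² = (6 - 5*(14 + √10))² = (6 + (-70 - 5*√10))² = (-64 - 5*√10)²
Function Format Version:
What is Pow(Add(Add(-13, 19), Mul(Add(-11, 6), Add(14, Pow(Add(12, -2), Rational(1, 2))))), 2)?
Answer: Add(4346, Mul(640, Pow(10, Rational(1, 2)))) ≈ 6369.9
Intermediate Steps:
Pow(Add(Add(-13, 19), Mul(Add(-11, 6), Add(14, Pow(Add(12, -2), Rational(1, 2))))), 2) = Pow(Add(6, Mul(-5, Add(14, Pow(10, Rational(1, 2))))), 2) = Pow(Add(6, Add(-70, Mul(-5, Pow(10, Rational(1, 2))))), 2) = Pow(Add(-64, Mul(-5, Pow(10, Rational(1, 2)))), 2)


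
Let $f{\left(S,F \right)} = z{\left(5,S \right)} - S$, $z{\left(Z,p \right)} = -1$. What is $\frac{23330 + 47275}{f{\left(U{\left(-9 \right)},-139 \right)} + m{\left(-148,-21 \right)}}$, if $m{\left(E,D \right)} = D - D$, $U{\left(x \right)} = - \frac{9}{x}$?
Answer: $- \frac{70605}{2} \approx -35303.0$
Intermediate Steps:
$m{\left(E,D \right)} = 0$
$f{\left(S,F \right)} = -1 - S$
$\frac{23330 + 47275}{f{\left(U{\left(-9 \right)},-139 \right)} + m{\left(-148,-21 \right)}} = \frac{23330 + 47275}{\left(-1 - - \frac{9}{-9}\right) + 0} = \frac{70605}{\left(-1 - \left(-9\right) \left(- \frac{1}{9}\right)\right) + 0} = \frac{70605}{\left(-1 - 1\right) + 0} = \frac{70605}{-2 + 0} = \frac{70605}{-2} = 70605 \left(- \frac{1}{2}\right) = - \frac{70605}{2}$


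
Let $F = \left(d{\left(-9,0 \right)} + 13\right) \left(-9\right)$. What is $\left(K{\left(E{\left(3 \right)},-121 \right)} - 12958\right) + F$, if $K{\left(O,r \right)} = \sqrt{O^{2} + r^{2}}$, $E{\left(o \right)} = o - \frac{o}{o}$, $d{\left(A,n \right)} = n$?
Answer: $-13075 + \sqrt{14645} \approx -12954.0$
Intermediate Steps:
$E{\left(o \right)} = -1 + o$ ($E{\left(o \right)} = o - 1 = -1 + o$)
$F = -117$ ($F = \left(0 + 13\right) \left(-9\right) = 13 \left(-9\right) = -117$)
$\left(K{\left(E{\left(3 \right)},-121 \right)} - 12958\right) + F = \left(\sqrt{\left(-1 + 3\right)^{2} + \left(-121\right)^{2}} - 12958\right) - 117 = \left(\sqrt{2^{2} + 14641} - 12958\right) - 117 = \left(\sqrt{4 + 14641} - 12958\right) - 117 = \left(\sqrt{14645} - 12958\right) - 117 = \left(-12958 + \sqrt{14645}\right) - 117 = -13075 + \sqrt{14645}$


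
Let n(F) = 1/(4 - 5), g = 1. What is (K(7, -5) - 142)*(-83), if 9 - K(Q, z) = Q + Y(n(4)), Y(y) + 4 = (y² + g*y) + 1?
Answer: 11371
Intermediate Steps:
n(F) = -1 (n(F) = 1/(-1) = -1)
Y(y) = -3 + y + y² (Y(y) = -4 + ((y² + 1*y) + 1) = -4 + ((y² + y) + 1) = -4 + ((y + y²) + 1) = -4 + (1 + y + y²) = -3 + y + y²)
K(Q, z) = 12 - Q (K(Q, z) = 9 - (Q + (-3 - 1 + (-1)²)) = 9 - (Q + (-3 - 1 + 1)) = 9 - (Q - 3) = 9 - (-3 + Q) = 9 + (3 - Q) = 12 - Q)
(K(7, -5) - 142)*(-83) = ((12 - 1*7) - 142)*(-83) = ((12 - 7) - 142)*(-83) = (5 - 142)*(-83) = -137*(-83) = 11371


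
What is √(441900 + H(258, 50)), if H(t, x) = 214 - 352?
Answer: √441762 ≈ 664.65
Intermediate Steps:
H(t, x) = -138
√(441900 + H(258, 50)) = √(441900 - 138) = √441762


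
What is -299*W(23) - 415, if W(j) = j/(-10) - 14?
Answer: 44587/10 ≈ 4458.7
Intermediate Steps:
W(j) = -14 - j/10 (W(j) = -j/10 - 14 = -14 - j/10)
-299*W(23) - 415 = -299*(-14 - ⅒*23) - 415 = -299*(-14 - 23/10) - 415 = -299*(-163/10) - 415 = 48737/10 - 415 = 44587/10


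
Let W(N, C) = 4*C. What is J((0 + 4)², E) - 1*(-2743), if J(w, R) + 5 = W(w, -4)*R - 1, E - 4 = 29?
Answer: 2209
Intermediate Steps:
E = 33 (E = 4 + 29 = 33)
J(w, R) = -6 - 16*R (J(w, R) = -5 + ((4*(-4))*R - 1) = -5 + (-16*R - 1) = -5 + (-1 - 16*R) = -6 - 16*R)
J((0 + 4)², E) - 1*(-2743) = (-6 - 16*33) - 1*(-2743) = (-6 - 528) + 2743 = -534 + 2743 = 2209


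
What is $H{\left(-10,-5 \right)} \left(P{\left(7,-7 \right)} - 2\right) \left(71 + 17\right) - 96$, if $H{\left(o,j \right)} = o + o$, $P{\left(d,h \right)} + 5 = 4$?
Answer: $5184$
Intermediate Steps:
$P{\left(d,h \right)} = -1$ ($P{\left(d,h \right)} = -5 + 4 = -1$)
$H{\left(o,j \right)} = 2 o$
$H{\left(-10,-5 \right)} \left(P{\left(7,-7 \right)} - 2\right) \left(71 + 17\right) - 96 = 2 \left(-10\right) \left(-1 - 2\right) \left(71 + 17\right) - 96 = - 20 \left(\left(-3\right) 88\right) - 96 = \left(-20\right) \left(-264\right) - 96 = 5280 - 96 = 5184$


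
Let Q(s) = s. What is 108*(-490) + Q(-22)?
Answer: -52942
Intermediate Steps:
108*(-490) + Q(-22) = 108*(-490) - 22 = -52920 - 22 = -52942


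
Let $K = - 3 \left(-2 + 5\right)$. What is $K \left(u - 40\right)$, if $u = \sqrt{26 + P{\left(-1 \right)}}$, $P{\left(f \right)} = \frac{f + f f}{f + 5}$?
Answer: $360 - 9 \sqrt{26} \approx 314.11$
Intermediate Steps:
$P{\left(f \right)} = \frac{f + f^{2}}{5 + f}$
$K = -9$ ($K = \left(-3\right) 3 = -9$)
$u = \sqrt{26}$ ($u = \sqrt{26 - \frac{1 - 1}{5 - 1}} = \sqrt{26 - \frac{1}{4} \cdot 0} = \sqrt{26 + 0} = \sqrt{26} \approx 5.099$)
$K \left(u - 40\right) = - 9 \left(\sqrt{26} - 40\right) = - 9 \left(-40 + \sqrt{26}\right) = 360 - 9 \sqrt{26}$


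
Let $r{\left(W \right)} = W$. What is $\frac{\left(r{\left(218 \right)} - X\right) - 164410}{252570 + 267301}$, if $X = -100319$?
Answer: $- \frac{63873}{519871} \approx -0.12286$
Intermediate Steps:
$\frac{\left(r{\left(218 \right)} - X\right) - 164410}{252570 + 267301} = \frac{\left(218 - -100319\right) - 164410}{252570 + 267301} = \frac{\left(218 + 100319\right) - 164410}{519871} = \left(100537 - 164410\right) \frac{1}{519871} = \left(-63873\right) \frac{1}{519871} = - \frac{63873}{519871}$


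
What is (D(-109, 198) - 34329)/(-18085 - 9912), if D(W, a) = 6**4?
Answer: 33033/27997 ≈ 1.1799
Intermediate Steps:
D(W, a) = 1296
(D(-109, 198) - 34329)/(-18085 - 9912) = (1296 - 34329)/(-18085 - 9912) = -33033/(-27997) = -33033*(-1/27997) = 33033/27997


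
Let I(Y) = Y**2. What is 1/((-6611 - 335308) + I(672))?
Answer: 1/109665 ≈ 9.1187e-6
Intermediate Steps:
1/((-6611 - 335308) + I(672)) = 1/((-6611 - 335308) + 672**2) = 1/(-341919 + 451584) = 1/109665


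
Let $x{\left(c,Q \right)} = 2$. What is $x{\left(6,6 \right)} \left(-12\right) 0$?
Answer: $0$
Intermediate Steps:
$x{\left(6,6 \right)} \left(-12\right) 0 = 2 \left(-12\right) 0 = \left(-24\right) 0 = 0$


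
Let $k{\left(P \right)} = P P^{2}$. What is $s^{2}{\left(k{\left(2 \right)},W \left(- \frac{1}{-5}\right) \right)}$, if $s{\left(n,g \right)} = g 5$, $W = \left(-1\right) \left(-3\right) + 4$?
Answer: $49$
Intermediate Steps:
$k{\left(P \right)} = P^{3}$
$W = 7$ ($W = 3 + 4 = 7$)
$s{\left(n,g \right)} = 5 g$
$s^{2}{\left(k{\left(2 \right)},W \left(- \frac{1}{-5}\right) \right)} = \left(5 \cdot 7 \left(- \frac{1}{-5}\right)\right)^{2} = \left(5 \cdot 7 \left(\left(-1\right) \left(- \frac{1}{5}\right)\right)\right)^{2} = \left(5 \cdot 7 \cdot \frac{1}{5}\right)^{2} = \left(5 \cdot \frac{7}{5}\right)^{2} = 7^{2} = 49$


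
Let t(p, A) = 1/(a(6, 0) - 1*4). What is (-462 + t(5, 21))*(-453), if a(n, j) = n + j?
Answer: 418119/2 ≈ 2.0906e+5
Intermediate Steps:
a(n, j) = j + n
t(p, A) = ½ (t(p, A) = 1/((0 + 6) - 1*4) = 1/(6 - 4) = 1/2 = ½)
(-462 + t(5, 21))*(-453) = (-462 + ½)*(-453) = -923/2*(-453) = 418119/2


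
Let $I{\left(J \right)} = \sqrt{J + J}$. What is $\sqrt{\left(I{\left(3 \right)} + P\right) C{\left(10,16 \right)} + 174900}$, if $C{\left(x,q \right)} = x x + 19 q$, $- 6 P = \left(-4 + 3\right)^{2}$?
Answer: $\frac{\sqrt{1573494 + 3636 \sqrt{6}}}{3} \approx 419.31$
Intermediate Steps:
$I{\left(J \right)} = \sqrt{2} \sqrt{J}$ ($I{\left(J \right)} = \sqrt{2 J} = \sqrt{2} \sqrt{J}$)
$P = - \frac{1}{6}$ ($P = - \frac{\left(-4 + 3\right)^{2}}{6} = - \frac{\left(-1\right)^{2}}{6} = \left(- \frac{1}{6}\right) 1 = - \frac{1}{6} \approx -0.16667$)
$C{\left(x,q \right)} = x^{2} + 19 q$
$\sqrt{\left(I{\left(3 \right)} + P\right) C{\left(10,16 \right)} + 174900} = \sqrt{\left(\sqrt{2} \sqrt{3} - \frac{1}{6}\right) \left(10^{2} + 19 \cdot 16\right) + 174900} = \sqrt{\left(\sqrt{6} - \frac{1}{6}\right) \left(100 + 304\right) + 174900} = \sqrt{\left(- \frac{1}{6} + \sqrt{6}\right) 404 + 174900} = \sqrt{\left(- \frac{202}{3} + 404 \sqrt{6}\right) + 174900} = \sqrt{\frac{524498}{3} + 404 \sqrt{6}}$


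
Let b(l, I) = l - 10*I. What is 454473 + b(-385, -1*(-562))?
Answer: 448468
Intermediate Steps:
454473 + b(-385, -1*(-562)) = 454473 + (-385 - (-10)*(-562)) = 454473 + (-385 - 10*562) = 454473 + (-385 - 5620) = 454473 - 6005 = 448468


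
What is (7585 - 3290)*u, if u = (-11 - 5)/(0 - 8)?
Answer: 8590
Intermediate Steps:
u = 2 (u = -16/(-8) = -16*(-1/8) = 2)
(7585 - 3290)*u = (7585 - 3290)*2 = 4295*2 = 8590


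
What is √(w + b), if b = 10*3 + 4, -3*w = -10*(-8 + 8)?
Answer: √34 ≈ 5.8309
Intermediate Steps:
w = 0 (w = -(-10)*(-8 + 8)/3 = -(-10)*0/3 = -⅓*0 = 0)
b = 34 (b = 30 + 4 = 34)
√(w + b) = √(0 + 34) = √34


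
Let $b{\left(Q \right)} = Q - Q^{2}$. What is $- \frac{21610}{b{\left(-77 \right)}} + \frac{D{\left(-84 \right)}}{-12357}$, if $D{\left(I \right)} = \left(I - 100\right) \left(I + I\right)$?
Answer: $\frac{1506987}{1374373} \approx 1.0965$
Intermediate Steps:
$D{\left(I \right)} = 2 I \left(-100 + I\right)$ ($D{\left(I \right)} = \left(-100 + I\right) 2 I = 2 I \left(-100 + I\right)$)
$- \frac{21610}{b{\left(-77 \right)}} + \frac{D{\left(-84 \right)}}{-12357} = - \frac{21610}{\left(-77\right) \left(1 - -77\right)} + \frac{2 \left(-84\right) \left(-100 - 84\right)}{-12357} = - \frac{21610}{\left(-77\right) \left(1 + 77\right)} + 2 \left(-84\right) \left(-184\right) \left(- \frac{1}{12357}\right) = - \frac{21610}{\left(-77\right) 78} + 30912 \left(- \frac{1}{12357}\right) = - \frac{21610}{-6006} - \frac{10304}{4119} = \left(-21610\right) \left(- \frac{1}{6006}\right) - \frac{10304}{4119} = \frac{10805}{3003} - \frac{10304}{4119} = \frac{1506987}{1374373}$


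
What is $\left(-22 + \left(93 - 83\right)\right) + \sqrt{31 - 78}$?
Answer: $-12 + i \sqrt{47} \approx -12.0 + 6.8557 i$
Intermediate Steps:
$\left(-22 + \left(93 - 83\right)\right) + \sqrt{31 - 78} = \left(-22 + 10\right) + \sqrt{-47} = -12 + i \sqrt{47}$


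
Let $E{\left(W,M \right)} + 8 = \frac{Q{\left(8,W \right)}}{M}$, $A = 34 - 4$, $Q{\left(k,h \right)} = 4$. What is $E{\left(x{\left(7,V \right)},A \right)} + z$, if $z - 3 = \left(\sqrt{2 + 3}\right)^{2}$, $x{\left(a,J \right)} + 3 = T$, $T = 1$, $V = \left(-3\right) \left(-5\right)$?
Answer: $\frac{2}{15} \approx 0.13333$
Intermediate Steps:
$A = 30$
$V = 15$
$x{\left(a,J \right)} = -2$ ($x{\left(a,J \right)} = -3 + 1 = -2$)
$E{\left(W,M \right)} = -8 + \frac{4}{M}$
$z = 8$ ($z = 3 + \left(\sqrt{2 + 3}\right)^{2} = 3 + \left(\sqrt{5}\right)^{2} = 3 + 5 = 8$)
$E{\left(x{\left(7,V \right)},A \right)} + z = \left(-8 + \frac{4}{30}\right) + 8 = \left(-8 + 4 \cdot \frac{1}{30}\right) + 8 = \left(-8 + \frac{2}{15}\right) + 8 = - \frac{118}{15} + 8 = \frac{2}{15}$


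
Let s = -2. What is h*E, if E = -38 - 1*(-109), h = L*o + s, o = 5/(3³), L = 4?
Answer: -2414/27 ≈ -89.407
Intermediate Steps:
o = 5/27 ≈ 0.18519
h = -34/27 (h = 4*(5/27) - 2 = 20/27 - 2 = -34/27 ≈ -1.2593)
E = 71 (E = -38 + 109 = 71)
h*E = -34/27*71 = -2414/27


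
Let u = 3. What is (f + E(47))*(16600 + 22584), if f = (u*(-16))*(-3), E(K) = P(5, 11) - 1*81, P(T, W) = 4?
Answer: 2625328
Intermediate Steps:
E(K) = -77 (E(K) = 4 - 1*81 = 4 - 81 = -77)
f = 144 (f = (3*(-16))*(-3) = -48*(-3) = 144)
(f + E(47))*(16600 + 22584) = (144 - 77)*(16600 + 22584) = 67*39184 = 2625328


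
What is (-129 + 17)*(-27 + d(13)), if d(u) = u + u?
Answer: 112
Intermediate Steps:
d(u) = 2*u
(-129 + 17)*(-27 + d(13)) = (-129 + 17)*(-27 + 2*13) = -112*(-27 + 26) = -112*(-1) = 112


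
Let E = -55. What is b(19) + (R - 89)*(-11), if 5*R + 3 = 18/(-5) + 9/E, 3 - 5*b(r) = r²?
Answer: 23057/25 ≈ 922.28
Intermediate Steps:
b(r) = ⅗ - r²/5
R = -372/275 (R = -⅗ + (18/(-5) + 9/(-55))/5 = -⅗ + (18*(-⅕) + 9*(-1/55))/5 = -⅗ + (-18/5 - 9/55)/5 = -⅗ + (⅕)*(-207/55) = -⅗ - 207/275 = -372/275 ≈ -1.3527)
b(19) + (R - 89)*(-11) = (⅗ - ⅕*19²) + (-372/275 - 89)*(-11) = (⅗ - ⅕*361) - 24847/275*(-11) = (⅗ - 361/5) + 24847/25 = -358/5 + 24847/25 = 23057/25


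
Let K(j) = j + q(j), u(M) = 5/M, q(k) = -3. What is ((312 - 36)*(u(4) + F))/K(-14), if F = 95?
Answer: -26565/17 ≈ -1562.6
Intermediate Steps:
K(j) = -3 + j (K(j) = j - 3 = -3 + j)
((312 - 36)*(u(4) + F))/K(-14) = ((312 - 36)*(5/4 + 95))/(-3 - 14) = (276*(5*(¼) + 95))/(-17) = (276*(5/4 + 95))*(-1/17) = (276*(385/4))*(-1/17) = 26565*(-1/17) = -26565/17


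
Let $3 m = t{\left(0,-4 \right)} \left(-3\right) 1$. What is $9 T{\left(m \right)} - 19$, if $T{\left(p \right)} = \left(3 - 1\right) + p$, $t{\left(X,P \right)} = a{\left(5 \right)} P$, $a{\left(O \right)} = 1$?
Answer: $35$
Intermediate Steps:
$t{\left(X,P \right)} = P$ ($t{\left(X,P \right)} = 1 P = P$)
$m = 4$ ($m = \frac{\left(-4\right) \left(-3\right) 1}{3} = \frac{12 \cdot 1}{3} = \frac{1}{3} \cdot 12 = 4$)
$T{\left(p \right)} = 2 + p$
$9 T{\left(m \right)} - 19 = 9 \left(2 + 4\right) - 19 = 9 \cdot 6 - 19 = 54 - 19 = 35$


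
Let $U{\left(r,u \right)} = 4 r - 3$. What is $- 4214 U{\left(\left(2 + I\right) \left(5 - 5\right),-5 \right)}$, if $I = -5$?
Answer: $12642$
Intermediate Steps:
$U{\left(r,u \right)} = -3 + 4 r$
$- 4214 U{\left(\left(2 + I\right) \left(5 - 5\right),-5 \right)} = - 4214 \left(-3 + 4 \left(2 - 5\right) \left(5 - 5\right)\right) = - 4214 \left(-3 + 4 \left(\left(-3\right) 0\right)\right) = - 4214 \left(-3 + 4 \cdot 0\right) = - 4214 \left(-3 + 0\right) = \left(-4214\right) \left(-3\right) = 12642$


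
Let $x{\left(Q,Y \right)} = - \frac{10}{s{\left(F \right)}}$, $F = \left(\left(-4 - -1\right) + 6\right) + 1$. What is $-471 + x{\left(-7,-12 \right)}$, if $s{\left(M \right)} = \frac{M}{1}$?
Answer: $- \frac{947}{2} \approx -473.5$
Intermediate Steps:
$F = 4$ ($F = \left(\left(-4 + 1\right) + 6\right) + 1 = \left(-3 + 6\right) + 1 = 3 + 1 = 4$)
$s{\left(M \right)} = M$ ($s{\left(M \right)} = M 1 = M$)
$x{\left(Q,Y \right)} = - \frac{5}{2}$ ($x{\left(Q,Y \right)} = - \frac{10}{4} = \left(-10\right) \frac{1}{4} = - \frac{5}{2}$)
$-471 + x{\left(-7,-12 \right)} = -471 - \frac{5}{2} = - \frac{947}{2}$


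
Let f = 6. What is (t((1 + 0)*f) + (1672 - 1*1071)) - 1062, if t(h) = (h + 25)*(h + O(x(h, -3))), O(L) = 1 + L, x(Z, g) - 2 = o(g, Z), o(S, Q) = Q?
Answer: 4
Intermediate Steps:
x(Z, g) = 2 + Z
t(h) = (3 + 2*h)*(25 + h) (t(h) = (h + 25)*(h + (1 + (2 + h))) = (25 + h)*(h + (3 + h)) = (25 + h)*(3 + 2*h) = (3 + 2*h)*(25 + h))
(t((1 + 0)*f) + (1672 - 1*1071)) - 1062 = ((75 + 2*((1 + 0)*6)² + 53*((1 + 0)*6)) + (1672 - 1*1071)) - 1062 = ((75 + 2*(1*6)² + 53*(1*6)) + (1672 - 1071)) - 1062 = ((75 + 2*6² + 53*6) + 601) - 1062 = ((75 + 2*36 + 318) + 601) - 1062 = ((75 + 72 + 318) + 601) - 1062 = (465 + 601) - 1062 = 1066 - 1062 = 4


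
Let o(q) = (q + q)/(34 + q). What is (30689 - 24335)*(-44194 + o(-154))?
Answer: -1403961837/5 ≈ -2.8079e+8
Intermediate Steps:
o(q) = 2*q/(34 + q) (o(q) = (2*q)/(34 + q) = 2*q/(34 + q))
(30689 - 24335)*(-44194 + o(-154)) = (30689 - 24335)*(-44194 + 2*(-154)/(34 - 154)) = 6354*(-44194 + 2*(-154)/(-120)) = 6354*(-44194 + 2*(-154)*(-1/120)) = 6354*(-44194 + 77/30) = 6354*(-1325743/30) = -1403961837/5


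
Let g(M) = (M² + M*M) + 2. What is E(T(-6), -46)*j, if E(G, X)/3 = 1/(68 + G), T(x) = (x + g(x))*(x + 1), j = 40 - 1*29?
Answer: -33/272 ≈ -0.12132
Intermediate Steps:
j = 11 (j = 40 - 29 = 11)
g(M) = 2 + 2*M² (g(M) = (M² + M²) + 2 = 2*M² + 2 = 2 + 2*M²)
T(x) = (1 + x)*(2 + x + 2*x²) (T(x) = (x + (2 + 2*x²))*(x + 1) = (2 + x + 2*x²)*(1 + x) = (1 + x)*(2 + x + 2*x²))
E(G, X) = 3/(68 + G)
E(T(-6), -46)*j = (3/(68 + (2 + 2*(-6)³ + 3*(-6) + 3*(-6)²)))*11 = (3/(68 + (2 + 2*(-216) - 18 + 3*36)))*11 = (3/(68 + (2 - 432 - 18 + 108)))*11 = (3/(68 - 340))*11 = (3/(-272))*11 = (3*(-1/272))*11 = -3/272*11 = -33/272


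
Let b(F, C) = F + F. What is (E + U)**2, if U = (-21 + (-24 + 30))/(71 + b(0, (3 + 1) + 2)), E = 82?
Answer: 33721249/5041 ≈ 6689.4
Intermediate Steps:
b(F, C) = 2*F
U = -15/71 (U = (-21 + (-24 + 30))/(71 + 2*0) = (-21 + 6)/(71 + 0) = -15/71 ≈ -0.21127)
(E + U)**2 = (82 - 15/71)**2 = (5807/71)**2 = 33721249/5041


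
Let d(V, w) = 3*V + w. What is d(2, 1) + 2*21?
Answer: 49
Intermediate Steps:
d(V, w) = w + 3*V
d(2, 1) + 2*21 = (1 + 3*2) + 2*21 = (1 + 6) + 42 = 7 + 42 = 49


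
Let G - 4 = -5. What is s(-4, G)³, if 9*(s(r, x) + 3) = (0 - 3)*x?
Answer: -512/27 ≈ -18.963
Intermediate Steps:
G = -1 (G = 4 - 5 = -1)
s(r, x) = -3 - x/3 (s(r, x) = -3 + ((0 - 3)*x)/9 = -3 + (-3*x)/9 = -3 - x/3)
s(-4, G)³ = (-3 - ⅓*(-1))³ = (-3 + ⅓)³ = (-8/3)³ = -512/27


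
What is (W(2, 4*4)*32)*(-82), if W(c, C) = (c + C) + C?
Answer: -89216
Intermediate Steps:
W(c, C) = c + 2*C (W(c, C) = (C + c) + C = c + 2*C)
(W(2, 4*4)*32)*(-82) = ((2 + 2*(4*4))*32)*(-82) = ((2 + 2*16)*32)*(-82) = ((2 + 32)*32)*(-82) = (34*32)*(-82) = 1088*(-82) = -89216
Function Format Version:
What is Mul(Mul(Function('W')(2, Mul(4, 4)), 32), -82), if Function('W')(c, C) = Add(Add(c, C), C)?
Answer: -89216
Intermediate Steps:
Function('W')(c, C) = Add(c, Mul(2, C)) (Function('W')(c, C) = Add(Add(C, c), C) = Add(c, Mul(2, C)))
Mul(Mul(Function('W')(2, Mul(4, 4)), 32), -82) = Mul(Mul(Add(2, Mul(2, Mul(4, 4))), 32), -82) = Mul(Mul(Add(2, Mul(2, 16)), 32), -82) = Mul(Mul(Add(2, 32), 32), -82) = Mul(Mul(34, 32), -82) = Mul(1088, -82) = -89216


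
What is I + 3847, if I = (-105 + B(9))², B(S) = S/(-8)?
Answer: 967009/64 ≈ 15110.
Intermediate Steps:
B(S) = -S/8 (B(S) = S*(-⅛) = -S/8)
I = 720801/64 (I = (-105 - ⅛*9)² = (-105 - 9/8)² = (-849/8)² = 720801/64 ≈ 11263.)
I + 3847 = 720801/64 + 3847 = 967009/64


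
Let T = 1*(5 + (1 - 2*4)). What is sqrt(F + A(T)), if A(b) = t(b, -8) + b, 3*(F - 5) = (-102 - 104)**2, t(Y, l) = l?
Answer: sqrt(127263)/3 ≈ 118.91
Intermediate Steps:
T = -2 (T = 1*(5 + (1 - 8)) = 1*(5 - 7) = 1*(-2) = -2)
F = 42451/3 (F = 5 + (-102 - 104)**2/3 = 5 + (1/3)*(-206)**2 = 5 + (1/3)*42436 = 5 + 42436/3 = 42451/3 ≈ 14150.)
A(b) = -8 + b
sqrt(F + A(T)) = sqrt(42451/3 + (-8 - 2)) = sqrt(42451/3 - 10) = sqrt(42421/3) = sqrt(127263)/3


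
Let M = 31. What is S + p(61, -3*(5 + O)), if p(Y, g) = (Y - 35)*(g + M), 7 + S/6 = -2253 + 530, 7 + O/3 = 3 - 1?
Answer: -8794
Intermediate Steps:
O = -15 (O = -21 + 3*(3 - 1) = -21 + 3*2 = -21 + 6 = -15)
S = -10380 (S = -42 + 6*(-2253 + 530) = -42 + 6*(-1723) = -42 - 10338 = -10380)
p(Y, g) = (-35 + Y)*(31 + g) (p(Y, g) = (Y - 35)*(g + 31) = (-35 + Y)*(31 + g))
S + p(61, -3*(5 + O)) = -10380 + (-1085 - (-105)*(5 - 15) + 31*61 + 61*(-3*(5 - 15))) = -10380 + (-1085 - (-105)*(-10) + 1891 + 61*(-3*(-10))) = -10380 + (-1085 - 35*30 + 1891 + 61*30) = -10380 + (-1085 - 1050 + 1891 + 1830) = -10380 + 1586 = -8794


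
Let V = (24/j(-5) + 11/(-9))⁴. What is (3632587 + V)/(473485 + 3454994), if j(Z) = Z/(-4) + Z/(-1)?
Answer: 9310043520977116/10068261999609375 ≈ 0.92469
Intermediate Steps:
j(Z) = -5*Z/4 (j(Z) = Z*(-¼) + Z*(-1) = -Z/4 - Z = -5*Z/4)
V = 120354180241/2562890625 (V = (24/((-5/4*(-5))) + 11/(-9))⁴ = (24/(25/4) + 11*(-⅑))⁴ = (24*(4/25) - 11/9)⁴ = (96/25 - 11/9)⁴ = (589/225)⁴ = 120354180241/2562890625 ≈ 46.960)
(3632587 + V)/(473485 + 3454994) = (3632587 + 120354180241/2562890625)/(473485 + 3454994) = (9310043520977116/2562890625)/3928479 = (9310043520977116/2562890625)*(1/3928479) = 9310043520977116/10068261999609375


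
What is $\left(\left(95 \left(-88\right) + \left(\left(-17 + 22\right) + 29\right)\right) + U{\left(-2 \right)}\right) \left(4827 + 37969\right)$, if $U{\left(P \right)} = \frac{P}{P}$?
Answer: $-356276700$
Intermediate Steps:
$U{\left(P \right)} = 1$
$\left(\left(95 \left(-88\right) + \left(\left(-17 + 22\right) + 29\right)\right) + U{\left(-2 \right)}\right) \left(4827 + 37969\right) = \left(\left(95 \left(-88\right) + \left(\left(-17 + 22\right) + 29\right)\right) + 1\right) \left(4827 + 37969\right) = \left(\left(-8360 + \left(5 + 29\right)\right) + 1\right) 42796 = \left(\left(-8360 + 34\right) + 1\right) 42796 = \left(-8326 + 1\right) 42796 = \left(-8325\right) 42796 = -356276700$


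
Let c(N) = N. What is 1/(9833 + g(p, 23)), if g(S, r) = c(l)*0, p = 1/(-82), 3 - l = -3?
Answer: 1/9833 ≈ 0.00010170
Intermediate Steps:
l = 6 (l = 3 - 1*(-3) = 3 + 3 = 6)
p = -1/82 ≈ -0.012195
g(S, r) = 0 (g(S, r) = 6*0 = 0)
1/(9833 + g(p, 23)) = 1/(9833 + 0) = 1/9833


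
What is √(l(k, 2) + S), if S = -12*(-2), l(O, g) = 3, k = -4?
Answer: 3*√3 ≈ 5.1962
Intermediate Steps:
S = 24
√(l(k, 2) + S) = √(3 + 24) = √27 = 3*√3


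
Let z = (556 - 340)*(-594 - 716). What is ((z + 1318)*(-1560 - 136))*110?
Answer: 52543131520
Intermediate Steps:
z = -282960 (z = 216*(-1310) = -282960)
((z + 1318)*(-1560 - 136))*110 = ((-282960 + 1318)*(-1560 - 136))*110 = -281642*(-1696)*110 = 477664832*110 = 52543131520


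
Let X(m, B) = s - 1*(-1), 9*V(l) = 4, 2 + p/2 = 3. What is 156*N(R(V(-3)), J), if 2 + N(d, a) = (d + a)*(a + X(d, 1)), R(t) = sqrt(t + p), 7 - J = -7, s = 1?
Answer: 34632 + 832*sqrt(22) ≈ 38534.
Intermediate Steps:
p = 2 (p = -4 + 2*3 = -4 + 6 = 2)
V(l) = 4/9 (V(l) = (1/9)*4 = 4/9)
J = 14 (J = 7 - 1*(-7) = 7 + 7 = 14)
R(t) = sqrt(2 + t) (R(t) = sqrt(t + 2) = sqrt(2 + t))
X(m, B) = 2 (X(m, B) = 1 - 1*(-1) = 1 + 1 = 2)
N(d, a) = -2 + (2 + a)*(a + d) (N(d, a) = -2 + (d + a)*(a + 2) = -2 + (a + d)*(2 + a) = -2 + (2 + a)*(a + d))
156*N(R(V(-3)), J) = 156*(-2 + 14**2 + 2*14 + 2*sqrt(2 + 4/9) + 14*sqrt(2 + 4/9)) = 156*(-2 + 196 + 28 + 2*sqrt(22/9) + 14*sqrt(22/9)) = 156*(-2 + 196 + 28 + 2*(sqrt(22)/3) + 14*(sqrt(22)/3)) = 156*(-2 + 196 + 28 + 2*sqrt(22)/3 + 14*sqrt(22)/3) = 156*(222 + 16*sqrt(22)/3) = 34632 + 832*sqrt(22)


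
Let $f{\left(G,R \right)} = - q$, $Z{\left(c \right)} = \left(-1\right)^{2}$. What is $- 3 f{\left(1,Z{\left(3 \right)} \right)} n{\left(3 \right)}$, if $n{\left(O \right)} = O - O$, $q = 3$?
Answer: $0$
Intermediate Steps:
$Z{\left(c \right)} = 1$
$n{\left(O \right)} = 0$
$f{\left(G,R \right)} = -3$ ($f{\left(G,R \right)} = \left(-1\right) 3 = -3$)
$- 3 f{\left(1,Z{\left(3 \right)} \right)} n{\left(3 \right)} = \left(-3\right) \left(-3\right) 0 = 9 \cdot 0 = 0$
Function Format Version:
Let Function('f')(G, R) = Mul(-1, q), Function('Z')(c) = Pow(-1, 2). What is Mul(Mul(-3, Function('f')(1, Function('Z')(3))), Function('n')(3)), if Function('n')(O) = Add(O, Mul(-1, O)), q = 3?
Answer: 0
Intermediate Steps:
Function('Z')(c) = 1
Function('n')(O) = 0
Function('f')(G, R) = -3 (Function('f')(G, R) = Mul(-1, 3) = -3)
Mul(Mul(-3, Function('f')(1, Function('Z')(3))), Function('n')(3)) = Mul(Mul(-3, -3), 0) = Mul(9, 0) = 0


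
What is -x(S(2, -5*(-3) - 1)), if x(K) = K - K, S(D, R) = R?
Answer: 0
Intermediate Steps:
x(K) = 0
-x(S(2, -5*(-3) - 1)) = -1*0 = 0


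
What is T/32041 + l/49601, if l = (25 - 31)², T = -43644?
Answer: -2163632568/1589265641 ≈ -1.3614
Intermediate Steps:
l = 36 (l = (-6)² = 36)
T/32041 + l/49601 = -43644/32041 + 36/49601 = -2163632568/1589265641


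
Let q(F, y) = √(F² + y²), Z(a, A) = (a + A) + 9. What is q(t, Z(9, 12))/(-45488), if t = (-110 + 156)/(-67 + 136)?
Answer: -√2026/68232 ≈ -0.00065968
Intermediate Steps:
Z(a, A) = 9 + A + a (Z(a, A) = (A + a) + 9 = 9 + A + a)
t = ⅔ (t = 46/69 = 46*(1/69) = ⅔ ≈ 0.66667)
q(t, Z(9, 12))/(-45488) = √((⅔)² + (9 + 12 + 9)²)/(-45488) = √(4/9 + 30²)*(-1/45488) = √(4/9 + 900)*(-1/45488) = √(8104/9)*(-1/45488) = (2*√2026/3)*(-1/45488) = -√2026/68232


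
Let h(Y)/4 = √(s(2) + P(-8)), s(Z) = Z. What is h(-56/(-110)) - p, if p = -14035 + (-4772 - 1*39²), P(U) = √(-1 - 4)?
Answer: 20328 + 4*√(2 + I*√5) ≈ 20334.0 + 2.8284*I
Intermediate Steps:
P(U) = I*√5 (P(U) = √(-5) = I*√5)
h(Y) = 4*√(2 + I*√5)
p = -20328 (p = -14035 + (-4772 - 1*1521) = -14035 + (-4772 - 1521) = -14035 - 6293 = -20328)
h(-56/(-110)) - p = 4*√(2 + I*√5) - 1*(-20328) = 4*√(2 + I*√5) + 20328 = 20328 + 4*√(2 + I*√5)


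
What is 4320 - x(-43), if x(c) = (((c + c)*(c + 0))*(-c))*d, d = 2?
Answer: -313708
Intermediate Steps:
x(c) = -4*c³ (x(c) = (((c + c)*(c + 0))*(-c))*2 = (((2*c)*c)*(-c))*2 = ((2*c²)*(-c))*2 = -2*c³*2 = -4*c³)
4320 - x(-43) = 4320 - (-4)*(-43)³ = 4320 - (-4)*(-79507) = 4320 - 1*318028 = 4320 - 318028 = -313708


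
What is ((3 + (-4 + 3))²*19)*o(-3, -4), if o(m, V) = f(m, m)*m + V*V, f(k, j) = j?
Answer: 1900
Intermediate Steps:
o(m, V) = V² + m² (o(m, V) = m*m + V*V = m² + V² = V² + m²)
((3 + (-4 + 3))²*19)*o(-3, -4) = ((3 + (-4 + 3))²*19)*((-4)² + (-3)²) = ((3 - 1)²*19)*(16 + 9) = (2²*19)*25 = (4*19)*25 = 76*25 = 1900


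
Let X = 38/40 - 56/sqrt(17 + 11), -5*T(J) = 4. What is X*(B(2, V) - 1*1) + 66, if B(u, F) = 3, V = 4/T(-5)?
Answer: 679/10 - 8*sqrt(7) ≈ 46.734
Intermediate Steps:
T(J) = -4/5 (T(J) = -1/5*4 = -4/5)
V = -5 (V = 4/(-4/5) = 4*(-5/4) = -5)
X = 19/20 - 4*sqrt(7) (X = 38*(1/40) - 56*sqrt(7)/14 = 19/20 - 56*sqrt(7)/14 = 19/20 - 4*sqrt(7) ≈ -9.6330)
X*(B(2, V) - 1*1) + 66 = (19/20 - 4*sqrt(7))*(3 - 1*1) + 66 = (19/20 - 4*sqrt(7))*(3 - 1) + 66 = (19/20 - 4*sqrt(7))*2 + 66 = (19/10 - 8*sqrt(7)) + 66 = 679/10 - 8*sqrt(7)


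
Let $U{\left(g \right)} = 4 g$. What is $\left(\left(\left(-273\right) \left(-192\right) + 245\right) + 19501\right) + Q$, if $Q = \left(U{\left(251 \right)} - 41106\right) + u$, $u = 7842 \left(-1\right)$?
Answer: $24218$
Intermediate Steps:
$u = -7842$
$Q = -47944$ ($Q = \left(4 \cdot 251 - 41106\right) - 7842 = \left(1004 - 41106\right) - 7842 = -40102 - 7842 = -47944$)
$\left(\left(\left(-273\right) \left(-192\right) + 245\right) + 19501\right) + Q = \left(\left(\left(-273\right) \left(-192\right) + 245\right) + 19501\right) - 47944 = \left(\left(52416 + 245\right) + 19501\right) - 47944 = \left(52661 + 19501\right) - 47944 = 72162 - 47944 = 24218$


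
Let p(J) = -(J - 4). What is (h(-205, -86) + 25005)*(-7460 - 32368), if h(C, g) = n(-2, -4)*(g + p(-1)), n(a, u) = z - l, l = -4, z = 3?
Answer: -973316664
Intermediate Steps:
n(a, u) = 7 (n(a, u) = 3 - 1*(-4) = 3 + 4 = 7)
p(J) = 4 - J (p(J) = -(-4 + J) = 4 - J)
h(C, g) = 35 + 7*g (h(C, g) = 7*(g + (4 - 1*(-1))) = 7*(g + (4 + 1)) = 7*(g + 5) = 7*(5 + g) = 35 + 7*g)
(h(-205, -86) + 25005)*(-7460 - 32368) = ((35 + 7*(-86)) + 25005)*(-7460 - 32368) = ((35 - 602) + 25005)*(-39828) = (-567 + 25005)*(-39828) = 24438*(-39828) = -973316664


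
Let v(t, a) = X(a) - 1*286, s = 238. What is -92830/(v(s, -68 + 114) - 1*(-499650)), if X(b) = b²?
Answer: -9283/50148 ≈ -0.18511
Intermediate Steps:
v(t, a) = -286 + a² (v(t, a) = a² - 1*286 = a² - 286 = -286 + a²)
-92830/(v(s, -68 + 114) - 1*(-499650)) = -92830/((-286 + (-68 + 114)²) - 1*(-499650)) = -92830/((-286 + 46²) + 499650) = -92830/((-286 + 2116) + 499650) = -92830/(1830 + 499650) = -92830/501480 = -92830*1/501480 = -9283/50148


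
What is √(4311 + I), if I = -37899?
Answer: 6*I*√933 ≈ 183.27*I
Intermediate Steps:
√(4311 + I) = √(4311 - 37899) = √(-33588) = 6*I*√933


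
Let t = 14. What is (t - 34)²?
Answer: 400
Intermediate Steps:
(t - 34)² = (14 - 34)² = (-20)² = 400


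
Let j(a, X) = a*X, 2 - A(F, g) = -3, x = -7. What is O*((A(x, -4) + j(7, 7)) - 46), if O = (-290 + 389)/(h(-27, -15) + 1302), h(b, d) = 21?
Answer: 88/147 ≈ 0.59864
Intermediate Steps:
A(F, g) = 5 (A(F, g) = 2 - 1*(-3) = 2 + 3 = 5)
j(a, X) = X*a
O = 11/147 (O = (-290 + 389)/(21 + 1302) = 99/1323 = 99*(1/1323) = 11/147 ≈ 0.074830)
O*((A(x, -4) + j(7, 7)) - 46) = 11*((5 + 7*7) - 46)/147 = 11*((5 + 49) - 46)/147 = 11*(54 - 46)/147 = (11/147)*8 = 88/147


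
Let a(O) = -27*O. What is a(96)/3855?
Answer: -864/1285 ≈ -0.67237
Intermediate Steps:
a(96)/3855 = -27*96/3855 = -2592*1/3855 = -864/1285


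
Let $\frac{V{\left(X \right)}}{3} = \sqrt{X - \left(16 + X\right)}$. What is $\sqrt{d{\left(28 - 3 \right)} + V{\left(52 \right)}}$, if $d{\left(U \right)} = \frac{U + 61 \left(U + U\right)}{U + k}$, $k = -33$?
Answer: $\frac{\sqrt{-6150 + 192 i}}{4} \approx 0.306 + 19.608 i$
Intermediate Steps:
$V{\left(X \right)} = 12 i$ ($V{\left(X \right)} = 3 \sqrt{X - \left(16 + X\right)} = 3 \sqrt{-16} = 3 \cdot 4 i = 12 i$)
$d{\left(U \right)} = \frac{123 U}{-33 + U}$ ($d{\left(U \right)} = \frac{U + 61 \left(U + U\right)}{U - 33} = \frac{U + 61 \cdot 2 U}{-33 + U} = \frac{U + 122 U}{-33 + U} = \frac{123 U}{-33 + U}$)
$\sqrt{d{\left(28 - 3 \right)} + V{\left(52 \right)}} = \sqrt{\frac{123 \left(28 - 3\right)}{-33 + \left(28 - 3\right)} + 12 i} = \sqrt{123 \cdot 25 \frac{1}{-33 + 25} + 12 i} = \sqrt{123 \cdot 25 \frac{1}{-8} + 12 i} = \sqrt{123 \cdot 25 \left(- \frac{1}{8}\right) + 12 i} = \sqrt{- \frac{3075}{8} + 12 i}$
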